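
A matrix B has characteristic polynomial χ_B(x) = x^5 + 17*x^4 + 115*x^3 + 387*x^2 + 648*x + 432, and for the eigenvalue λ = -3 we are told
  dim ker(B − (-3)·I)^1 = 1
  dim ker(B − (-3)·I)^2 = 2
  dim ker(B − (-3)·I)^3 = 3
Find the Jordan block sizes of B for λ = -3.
Block sizes for λ = -3: [3]

From the dimensions of kernels of powers, the number of Jordan blocks of size at least j is d_j − d_{j−1} where d_j = dim ker(N^j) (with d_0 = 0). Computing the differences gives [1, 1, 1].
The number of blocks of size exactly k is (#blocks of size ≥ k) − (#blocks of size ≥ k + 1), so the partition is: 1 block(s) of size 3.
In nonincreasing order the block sizes are [3].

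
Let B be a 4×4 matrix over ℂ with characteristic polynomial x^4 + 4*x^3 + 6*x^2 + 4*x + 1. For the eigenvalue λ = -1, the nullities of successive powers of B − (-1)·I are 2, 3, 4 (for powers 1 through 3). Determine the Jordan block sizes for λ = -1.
Block sizes for λ = -1: [3, 1]

From the dimensions of kernels of powers, the number of Jordan blocks of size at least j is d_j − d_{j−1} where d_j = dim ker(N^j) (with d_0 = 0). Computing the differences gives [2, 1, 1].
The number of blocks of size exactly k is (#blocks of size ≥ k) − (#blocks of size ≥ k + 1), so the partition is: 1 block(s) of size 1, 1 block(s) of size 3.
In nonincreasing order the block sizes are [3, 1].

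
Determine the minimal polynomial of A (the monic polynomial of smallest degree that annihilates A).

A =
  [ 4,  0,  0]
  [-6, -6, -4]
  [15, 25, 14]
x^2 - 8*x + 16

The characteristic polynomial is χ_A(x) = (x - 4)^3, so the eigenvalues are known. The minimal polynomial is
  m_A(x) = Π_λ (x − λ)^{k_λ}
where k_λ is the size of the *largest* Jordan block for λ (equivalently, the smallest k with (A − λI)^k v = 0 for every generalised eigenvector v of λ).

  λ = 4: largest Jordan block has size 2, contributing (x − 4)^2

So m_A(x) = (x - 4)^2 = x^2 - 8*x + 16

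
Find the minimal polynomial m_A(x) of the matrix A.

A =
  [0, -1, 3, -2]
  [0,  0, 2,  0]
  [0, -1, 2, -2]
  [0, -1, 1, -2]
x^3

The characteristic polynomial is χ_A(x) = x^4, so the eigenvalues are known. The minimal polynomial is
  m_A(x) = Π_λ (x − λ)^{k_λ}
where k_λ is the size of the *largest* Jordan block for λ (equivalently, the smallest k with (A − λI)^k v = 0 for every generalised eigenvector v of λ).

  λ = 0: largest Jordan block has size 3, contributing (x − 0)^3

So m_A(x) = x^3 = x^3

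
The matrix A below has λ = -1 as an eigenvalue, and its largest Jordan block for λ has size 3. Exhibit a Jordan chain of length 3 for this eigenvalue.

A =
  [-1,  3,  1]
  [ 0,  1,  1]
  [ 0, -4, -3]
A Jordan chain for λ = -1 of length 3:
v_1 = (2, 0, 0)ᵀ
v_2 = (3, 2, -4)ᵀ
v_3 = (0, 1, 0)ᵀ

Let N = A − (-1)·I. We want v_3 with N^3 v_3 = 0 but N^2 v_3 ≠ 0; then v_{j-1} := N · v_j for j = 3, …, 2.

Pick v_3 = (0, 1, 0)ᵀ.
Then v_2 = N · v_3 = (3, 2, -4)ᵀ.
Then v_1 = N · v_2 = (2, 0, 0)ᵀ.

Sanity check: (A − (-1)·I) v_1 = (0, 0, 0)ᵀ = 0. ✓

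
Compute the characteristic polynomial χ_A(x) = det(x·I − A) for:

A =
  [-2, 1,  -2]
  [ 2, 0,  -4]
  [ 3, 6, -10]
x^3 + 12*x^2 + 48*x + 64

Expanding det(x·I − A) (e.g. by cofactor expansion or by noting that A is similar to its Jordan form J, which has the same characteristic polynomial as A) gives
  χ_A(x) = x^3 + 12*x^2 + 48*x + 64
which factors as (x + 4)^3. The eigenvalues (with algebraic multiplicities) are λ = -4 with multiplicity 3.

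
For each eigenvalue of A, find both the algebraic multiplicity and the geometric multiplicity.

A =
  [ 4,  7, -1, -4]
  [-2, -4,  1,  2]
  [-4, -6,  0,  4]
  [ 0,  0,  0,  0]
λ = 0: alg = 4, geom = 2

Step 1 — factor the characteristic polynomial to read off the algebraic multiplicities:
  χ_A(x) = x^4

Step 2 — compute geometric multiplicities via the rank-nullity identity g(λ) = n − rank(A − λI):
  rank(A − (0)·I) = 2, so dim ker(A − (0)·I) = n − 2 = 2

Summary:
  λ = 0: algebraic multiplicity = 4, geometric multiplicity = 2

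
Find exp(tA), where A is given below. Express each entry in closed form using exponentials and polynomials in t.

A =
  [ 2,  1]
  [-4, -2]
e^{tA} =
  [2*t + 1, t]
  [-4*t, 1 - 2*t]

Strategy: write A = P · J · P⁻¹ where J is a Jordan canonical form, so e^{tA} = P · e^{tJ} · P⁻¹, and e^{tJ} can be computed block-by-block.

A has Jordan form
J =
  [0, 1]
  [0, 0]
(up to reordering of blocks).

Per-block formulas:
  For a 2×2 Jordan block J_2(0): exp(t · J_2(0)) = e^(0t)·(I + t·N), where N is the 2×2 nilpotent shift.

After assembling e^{tJ} and conjugating by P, we get:

e^{tA} =
  [2*t + 1, t]
  [-4*t, 1 - 2*t]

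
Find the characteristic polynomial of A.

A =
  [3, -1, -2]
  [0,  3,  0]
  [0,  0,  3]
x^3 - 9*x^2 + 27*x - 27

Expanding det(x·I − A) (e.g. by cofactor expansion or by noting that A is similar to its Jordan form J, which has the same characteristic polynomial as A) gives
  χ_A(x) = x^3 - 9*x^2 + 27*x - 27
which factors as (x - 3)^3. The eigenvalues (with algebraic multiplicities) are λ = 3 with multiplicity 3.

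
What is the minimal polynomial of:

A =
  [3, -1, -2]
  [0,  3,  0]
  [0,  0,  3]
x^2 - 6*x + 9

The characteristic polynomial is χ_A(x) = (x - 3)^3, so the eigenvalues are known. The minimal polynomial is
  m_A(x) = Π_λ (x − λ)^{k_λ}
where k_λ is the size of the *largest* Jordan block for λ (equivalently, the smallest k with (A − λI)^k v = 0 for every generalised eigenvector v of λ).

  λ = 3: largest Jordan block has size 2, contributing (x − 3)^2

So m_A(x) = (x - 3)^2 = x^2 - 6*x + 9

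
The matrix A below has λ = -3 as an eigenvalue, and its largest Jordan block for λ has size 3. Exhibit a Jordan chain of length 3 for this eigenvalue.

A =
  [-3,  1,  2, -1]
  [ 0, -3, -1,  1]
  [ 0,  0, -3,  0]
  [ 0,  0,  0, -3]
A Jordan chain for λ = -3 of length 3:
v_1 = (-1, 0, 0, 0)ᵀ
v_2 = (2, -1, 0, 0)ᵀ
v_3 = (0, 0, 1, 0)ᵀ

Let N = A − (-3)·I. We want v_3 with N^3 v_3 = 0 but N^2 v_3 ≠ 0; then v_{j-1} := N · v_j for j = 3, …, 2.

Pick v_3 = (0, 0, 1, 0)ᵀ.
Then v_2 = N · v_3 = (2, -1, 0, 0)ᵀ.
Then v_1 = N · v_2 = (-1, 0, 0, 0)ᵀ.

Sanity check: (A − (-3)·I) v_1 = (0, 0, 0, 0)ᵀ = 0. ✓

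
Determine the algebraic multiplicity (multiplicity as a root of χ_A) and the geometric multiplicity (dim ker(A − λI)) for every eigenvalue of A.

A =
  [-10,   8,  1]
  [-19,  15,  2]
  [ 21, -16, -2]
λ = 1: alg = 3, geom = 1

Step 1 — factor the characteristic polynomial to read off the algebraic multiplicities:
  χ_A(x) = (x - 1)^3

Step 2 — compute geometric multiplicities via the rank-nullity identity g(λ) = n − rank(A − λI):
  rank(A − (1)·I) = 2, so dim ker(A − (1)·I) = n − 2 = 1

Summary:
  λ = 1: algebraic multiplicity = 3, geometric multiplicity = 1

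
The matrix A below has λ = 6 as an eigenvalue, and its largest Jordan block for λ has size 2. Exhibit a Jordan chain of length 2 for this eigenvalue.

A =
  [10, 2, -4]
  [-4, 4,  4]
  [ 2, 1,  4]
A Jordan chain for λ = 6 of length 2:
v_1 = (4, -4, 2)ᵀ
v_2 = (1, 0, 0)ᵀ

Let N = A − (6)·I. We want v_2 with N^2 v_2 = 0 but N^1 v_2 ≠ 0; then v_{j-1} := N · v_j for j = 2, …, 2.

Pick v_2 = (1, 0, 0)ᵀ.
Then v_1 = N · v_2 = (4, -4, 2)ᵀ.

Sanity check: (A − (6)·I) v_1 = (0, 0, 0)ᵀ = 0. ✓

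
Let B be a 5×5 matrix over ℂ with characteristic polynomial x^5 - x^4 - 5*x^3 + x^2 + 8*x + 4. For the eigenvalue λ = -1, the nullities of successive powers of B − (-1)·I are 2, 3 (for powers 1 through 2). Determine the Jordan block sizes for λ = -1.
Block sizes for λ = -1: [2, 1]

From the dimensions of kernels of powers, the number of Jordan blocks of size at least j is d_j − d_{j−1} where d_j = dim ker(N^j) (with d_0 = 0). Computing the differences gives [2, 1].
The number of blocks of size exactly k is (#blocks of size ≥ k) − (#blocks of size ≥ k + 1), so the partition is: 1 block(s) of size 1, 1 block(s) of size 2.
In nonincreasing order the block sizes are [2, 1].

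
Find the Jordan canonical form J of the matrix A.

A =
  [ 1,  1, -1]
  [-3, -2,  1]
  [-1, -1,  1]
J_3(0)

The characteristic polynomial is
  det(x·I − A) = x^3

Eigenvalues and multiplicities (the geometric multiplicity of λ is n − rank(A − λI), which equals the number of Jordan blocks for λ):
  λ = 0: algebraic multiplicity = 3, geometric multiplicity = 1

Determining the block sizes for each eigenvalue:
  λ = 0: one block (gm = 1), so the single block has size am = 3 → block sizes [3]

Assembling the blocks gives a Jordan form
J =
  [0, 1, 0]
  [0, 0, 1]
  [0, 0, 0]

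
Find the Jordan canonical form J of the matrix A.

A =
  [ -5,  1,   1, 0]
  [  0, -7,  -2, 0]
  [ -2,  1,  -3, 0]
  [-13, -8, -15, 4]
J_3(-5) ⊕ J_1(4)

The characteristic polynomial is
  det(x·I − A) = x^4 + 11*x^3 + 15*x^2 - 175*x - 500 = (x - 4)*(x + 5)^3

Eigenvalues and multiplicities (the geometric multiplicity of λ is n − rank(A − λI), which equals the number of Jordan blocks for λ):
  λ = -5: algebraic multiplicity = 3, geometric multiplicity = 1
  λ = 4: algebraic multiplicity = 1, geometric multiplicity = 1

Determining the block sizes for each eigenvalue:
  λ = -5: one block (gm = 1), so the single block has size am = 3 → block sizes [3]
  λ = 4: one block (gm = 1), so the single block has size am = 1 → block sizes [1]

Assembling the blocks gives a Jordan form
J =
  [-5,  1,  0, 0]
  [ 0, -5,  1, 0]
  [ 0,  0, -5, 0]
  [ 0,  0,  0, 4]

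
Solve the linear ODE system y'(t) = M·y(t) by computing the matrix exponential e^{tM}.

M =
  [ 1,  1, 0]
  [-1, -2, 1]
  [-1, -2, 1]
e^{tM} =
  [t + 1, -t^2/2 + t, t^2/2]
  [-t, t^2/2 - 2*t + 1, -t^2/2 + t]
  [-t, t^2/2 - 2*t, -t^2/2 + t + 1]

Strategy: write M = P · J · P⁻¹ where J is a Jordan canonical form, so e^{tM} = P · e^{tJ} · P⁻¹, and e^{tJ} can be computed block-by-block.

M has Jordan form
J =
  [0, 1, 0]
  [0, 0, 1]
  [0, 0, 0]
(up to reordering of blocks).

Per-block formulas:
  For a 3×3 Jordan block J_3(0): exp(t · J_3(0)) = e^(0t)·(I + t·N + (t^2/2)·N^2), where N is the 3×3 nilpotent shift.

After assembling e^{tJ} and conjugating by P, we get:

e^{tM} =
  [t + 1, -t^2/2 + t, t^2/2]
  [-t, t^2/2 - 2*t + 1, -t^2/2 + t]
  [-t, t^2/2 - 2*t, -t^2/2 + t + 1]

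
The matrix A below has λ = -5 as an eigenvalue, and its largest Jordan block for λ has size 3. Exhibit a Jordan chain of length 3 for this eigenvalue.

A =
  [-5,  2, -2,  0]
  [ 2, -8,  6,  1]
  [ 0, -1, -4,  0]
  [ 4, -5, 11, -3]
A Jordan chain for λ = -5 of length 3:
v_1 = (4, -2, -2, -2)ᵀ
v_2 = (0, 2, 0, 4)ᵀ
v_3 = (1, 0, 0, 0)ᵀ

Let N = A − (-5)·I. We want v_3 with N^3 v_3 = 0 but N^2 v_3 ≠ 0; then v_{j-1} := N · v_j for j = 3, …, 2.

Pick v_3 = (1, 0, 0, 0)ᵀ.
Then v_2 = N · v_3 = (0, 2, 0, 4)ᵀ.
Then v_1 = N · v_2 = (4, -2, -2, -2)ᵀ.

Sanity check: (A − (-5)·I) v_1 = (0, 0, 0, 0)ᵀ = 0. ✓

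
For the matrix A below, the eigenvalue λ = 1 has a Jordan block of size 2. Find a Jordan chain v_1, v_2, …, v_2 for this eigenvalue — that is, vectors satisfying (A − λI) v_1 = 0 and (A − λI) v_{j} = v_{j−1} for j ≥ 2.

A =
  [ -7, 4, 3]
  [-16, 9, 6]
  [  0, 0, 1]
A Jordan chain for λ = 1 of length 2:
v_1 = (-8, -16, 0)ᵀ
v_2 = (1, 0, 0)ᵀ

Let N = A − (1)·I. We want v_2 with N^2 v_2 = 0 but N^1 v_2 ≠ 0; then v_{j-1} := N · v_j for j = 2, …, 2.

Pick v_2 = (1, 0, 0)ᵀ.
Then v_1 = N · v_2 = (-8, -16, 0)ᵀ.

Sanity check: (A − (1)·I) v_1 = (0, 0, 0)ᵀ = 0. ✓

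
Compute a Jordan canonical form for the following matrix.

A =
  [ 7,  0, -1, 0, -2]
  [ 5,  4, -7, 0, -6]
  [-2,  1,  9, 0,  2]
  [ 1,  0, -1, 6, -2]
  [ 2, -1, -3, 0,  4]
J_3(6) ⊕ J_1(6) ⊕ J_1(6)

The characteristic polynomial is
  det(x·I − A) = x^5 - 30*x^4 + 360*x^3 - 2160*x^2 + 6480*x - 7776 = (x - 6)^5

Eigenvalues and multiplicities (the geometric multiplicity of λ is n − rank(A − λI), which equals the number of Jordan blocks for λ):
  λ = 6: algebraic multiplicity = 5, geometric multiplicity = 3

Determining the block sizes for each eigenvalue:
  λ = 6: with am = 5 and gm = 3, the partition is not yet determined (e.g. several partitions of 5 into 3 parts exist). Let N = A − (6)·I. Computing rank(N^1) = 2, rank(N^2) = 1, rank(N^3) = 0; the number of blocks of size ≥ j is rank(N^{j−1}) − rank(N^j), giving [3, 1, 1]. So we have 1 block(s) of size 3, 2 block(s) of size 1 → block sizes [3, 1, 1]

Assembling the blocks gives a Jordan form
J =
  [6, 1, 0, 0, 0]
  [0, 6, 1, 0, 0]
  [0, 0, 6, 0, 0]
  [0, 0, 0, 6, 0]
  [0, 0, 0, 0, 6]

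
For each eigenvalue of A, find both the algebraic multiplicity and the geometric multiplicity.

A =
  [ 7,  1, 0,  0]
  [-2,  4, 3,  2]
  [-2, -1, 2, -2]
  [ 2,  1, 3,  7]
λ = 5: alg = 4, geom = 2

Step 1 — factor the characteristic polynomial to read off the algebraic multiplicities:
  χ_A(x) = (x - 5)^4

Step 2 — compute geometric multiplicities via the rank-nullity identity g(λ) = n − rank(A − λI):
  rank(A − (5)·I) = 2, so dim ker(A − (5)·I) = n − 2 = 2

Summary:
  λ = 5: algebraic multiplicity = 4, geometric multiplicity = 2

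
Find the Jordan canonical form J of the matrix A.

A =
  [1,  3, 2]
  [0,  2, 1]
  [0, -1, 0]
J_3(1)

The characteristic polynomial is
  det(x·I − A) = x^3 - 3*x^2 + 3*x - 1 = (x - 1)^3

Eigenvalues and multiplicities (the geometric multiplicity of λ is n − rank(A − λI), which equals the number of Jordan blocks for λ):
  λ = 1: algebraic multiplicity = 3, geometric multiplicity = 1

Determining the block sizes for each eigenvalue:
  λ = 1: one block (gm = 1), so the single block has size am = 3 → block sizes [3]

Assembling the blocks gives a Jordan form
J =
  [1, 1, 0]
  [0, 1, 1]
  [0, 0, 1]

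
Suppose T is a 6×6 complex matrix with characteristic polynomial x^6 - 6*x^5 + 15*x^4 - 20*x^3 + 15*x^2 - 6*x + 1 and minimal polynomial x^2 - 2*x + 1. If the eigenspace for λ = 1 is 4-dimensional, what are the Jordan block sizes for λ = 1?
Block sizes for λ = 1: [2, 2, 1, 1]

Step 1 — from the characteristic polynomial, algebraic multiplicity of λ = 1 is 6. From dim ker(T − (1)·I) = 4, there are exactly 4 Jordan blocks for λ = 1.
Step 2 — from the minimal polynomial, the factor (x − 1)^2 tells us the largest block for λ = 1 has size 2.
Step 3 — with total size 6, 4 blocks, and largest block 2, the block sizes (in nonincreasing order) are [2, 2, 1, 1].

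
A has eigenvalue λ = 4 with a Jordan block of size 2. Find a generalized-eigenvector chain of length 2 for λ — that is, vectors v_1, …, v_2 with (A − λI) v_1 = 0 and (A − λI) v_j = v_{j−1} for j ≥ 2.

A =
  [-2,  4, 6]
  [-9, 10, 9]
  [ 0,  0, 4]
A Jordan chain for λ = 4 of length 2:
v_1 = (-6, -9, 0)ᵀ
v_2 = (1, 0, 0)ᵀ

Let N = A − (4)·I. We want v_2 with N^2 v_2 = 0 but N^1 v_2 ≠ 0; then v_{j-1} := N · v_j for j = 2, …, 2.

Pick v_2 = (1, 0, 0)ᵀ.
Then v_1 = N · v_2 = (-6, -9, 0)ᵀ.

Sanity check: (A − (4)·I) v_1 = (0, 0, 0)ᵀ = 0. ✓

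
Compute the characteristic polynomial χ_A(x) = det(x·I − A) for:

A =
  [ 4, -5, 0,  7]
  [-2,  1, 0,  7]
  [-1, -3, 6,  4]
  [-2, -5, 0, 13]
x^4 - 24*x^3 + 216*x^2 - 864*x + 1296

Expanding det(x·I − A) (e.g. by cofactor expansion or by noting that A is similar to its Jordan form J, which has the same characteristic polynomial as A) gives
  χ_A(x) = x^4 - 24*x^3 + 216*x^2 - 864*x + 1296
which factors as (x - 6)^4. The eigenvalues (with algebraic multiplicities) are λ = 6 with multiplicity 4.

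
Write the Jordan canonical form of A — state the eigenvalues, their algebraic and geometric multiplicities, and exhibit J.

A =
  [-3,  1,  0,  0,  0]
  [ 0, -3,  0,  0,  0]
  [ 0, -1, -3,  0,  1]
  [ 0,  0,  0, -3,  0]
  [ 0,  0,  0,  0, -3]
J_2(-3) ⊕ J_2(-3) ⊕ J_1(-3)

The characteristic polynomial is
  det(x·I − A) = x^5 + 15*x^4 + 90*x^3 + 270*x^2 + 405*x + 243 = (x + 3)^5

Eigenvalues and multiplicities (the geometric multiplicity of λ is n − rank(A − λI), which equals the number of Jordan blocks for λ):
  λ = -3: algebraic multiplicity = 5, geometric multiplicity = 3

Determining the block sizes for each eigenvalue:
  λ = -3: with am = 5 and gm = 3, the partition is not yet determined (e.g. several partitions of 5 into 3 parts exist). Let N = A − (-3)·I. Computing rank(N^1) = 2, rank(N^2) = 0; the number of blocks of size ≥ j is rank(N^{j−1}) − rank(N^j), giving [3, 2]. So we have 2 block(s) of size 2, 1 block(s) of size 1 → block sizes [2, 2, 1]

Assembling the blocks gives a Jordan form
J =
  [-3,  1,  0,  0,  0]
  [ 0, -3,  0,  0,  0]
  [ 0,  0, -3,  1,  0]
  [ 0,  0,  0, -3,  0]
  [ 0,  0,  0,  0, -3]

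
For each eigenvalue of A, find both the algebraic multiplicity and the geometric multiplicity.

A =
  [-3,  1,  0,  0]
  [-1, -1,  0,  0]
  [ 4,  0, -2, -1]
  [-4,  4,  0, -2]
λ = -2: alg = 4, geom = 2

Step 1 — factor the characteristic polynomial to read off the algebraic multiplicities:
  χ_A(x) = (x + 2)^4

Step 2 — compute geometric multiplicities via the rank-nullity identity g(λ) = n − rank(A − λI):
  rank(A − (-2)·I) = 2, so dim ker(A − (-2)·I) = n − 2 = 2

Summary:
  λ = -2: algebraic multiplicity = 4, geometric multiplicity = 2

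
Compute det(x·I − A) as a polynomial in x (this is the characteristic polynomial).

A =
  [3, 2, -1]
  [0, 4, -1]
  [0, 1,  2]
x^3 - 9*x^2 + 27*x - 27

Expanding det(x·I − A) (e.g. by cofactor expansion or by noting that A is similar to its Jordan form J, which has the same characteristic polynomial as A) gives
  χ_A(x) = x^3 - 9*x^2 + 27*x - 27
which factors as (x - 3)^3. The eigenvalues (with algebraic multiplicities) are λ = 3 with multiplicity 3.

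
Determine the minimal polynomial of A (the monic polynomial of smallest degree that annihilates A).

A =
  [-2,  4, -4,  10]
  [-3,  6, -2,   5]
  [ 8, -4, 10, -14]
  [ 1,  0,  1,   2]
x^3 - 12*x^2 + 48*x - 64

The characteristic polynomial is χ_A(x) = (x - 4)^4, so the eigenvalues are known. The minimal polynomial is
  m_A(x) = Π_λ (x − λ)^{k_λ}
where k_λ is the size of the *largest* Jordan block for λ (equivalently, the smallest k with (A − λI)^k v = 0 for every generalised eigenvector v of λ).

  λ = 4: largest Jordan block has size 3, contributing (x − 4)^3

So m_A(x) = (x - 4)^3 = x^3 - 12*x^2 + 48*x - 64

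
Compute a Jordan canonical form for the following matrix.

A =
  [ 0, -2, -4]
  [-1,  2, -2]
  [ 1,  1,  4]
J_3(2)

The characteristic polynomial is
  det(x·I − A) = x^3 - 6*x^2 + 12*x - 8 = (x - 2)^3

Eigenvalues and multiplicities (the geometric multiplicity of λ is n − rank(A − λI), which equals the number of Jordan blocks for λ):
  λ = 2: algebraic multiplicity = 3, geometric multiplicity = 1

Determining the block sizes for each eigenvalue:
  λ = 2: one block (gm = 1), so the single block has size am = 3 → block sizes [3]

Assembling the blocks gives a Jordan form
J =
  [2, 1, 0]
  [0, 2, 1]
  [0, 0, 2]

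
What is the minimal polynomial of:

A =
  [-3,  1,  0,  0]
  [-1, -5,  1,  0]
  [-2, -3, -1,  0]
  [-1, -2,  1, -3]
x^3 + 9*x^2 + 27*x + 27

The characteristic polynomial is χ_A(x) = (x + 3)^4, so the eigenvalues are known. The minimal polynomial is
  m_A(x) = Π_λ (x − λ)^{k_λ}
where k_λ is the size of the *largest* Jordan block for λ (equivalently, the smallest k with (A − λI)^k v = 0 for every generalised eigenvector v of λ).

  λ = -3: largest Jordan block has size 3, contributing (x + 3)^3

So m_A(x) = (x + 3)^3 = x^3 + 9*x^2 + 27*x + 27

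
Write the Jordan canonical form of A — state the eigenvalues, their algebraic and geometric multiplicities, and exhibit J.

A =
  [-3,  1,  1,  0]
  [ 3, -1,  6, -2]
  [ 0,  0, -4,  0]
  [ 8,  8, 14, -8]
J_3(-4) ⊕ J_1(-4)

The characteristic polynomial is
  det(x·I − A) = x^4 + 16*x^3 + 96*x^2 + 256*x + 256 = (x + 4)^4

Eigenvalues and multiplicities (the geometric multiplicity of λ is n − rank(A − λI), which equals the number of Jordan blocks for λ):
  λ = -4: algebraic multiplicity = 4, geometric multiplicity = 2

Determining the block sizes for each eigenvalue:
  λ = -4: with am = 4 and gm = 2, the partition is not yet determined (e.g. several partitions of 4 into 2 parts exist). Let N = A − (-4)·I. Computing rank(N^1) = 2, rank(N^2) = 1, rank(N^3) = 0; the number of blocks of size ≥ j is rank(N^{j−1}) − rank(N^j), giving [2, 1, 1]. So we have 1 block(s) of size 3, 1 block(s) of size 1 → block sizes [3, 1]

Assembling the blocks gives a Jordan form
J =
  [-4,  1,  0,  0]
  [ 0, -4,  1,  0]
  [ 0,  0, -4,  0]
  [ 0,  0,  0, -4]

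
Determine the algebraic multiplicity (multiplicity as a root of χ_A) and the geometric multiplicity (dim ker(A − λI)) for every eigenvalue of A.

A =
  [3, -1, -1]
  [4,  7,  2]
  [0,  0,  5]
λ = 5: alg = 3, geom = 2

Step 1 — factor the characteristic polynomial to read off the algebraic multiplicities:
  χ_A(x) = (x - 5)^3

Step 2 — compute geometric multiplicities via the rank-nullity identity g(λ) = n − rank(A − λI):
  rank(A − (5)·I) = 1, so dim ker(A − (5)·I) = n − 1 = 2

Summary:
  λ = 5: algebraic multiplicity = 3, geometric multiplicity = 2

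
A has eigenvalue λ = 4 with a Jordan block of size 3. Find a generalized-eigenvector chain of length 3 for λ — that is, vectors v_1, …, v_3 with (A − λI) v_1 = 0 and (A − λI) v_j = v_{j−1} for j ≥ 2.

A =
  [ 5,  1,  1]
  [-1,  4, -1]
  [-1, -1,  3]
A Jordan chain for λ = 4 of length 3:
v_1 = (-1, 0, 1)ᵀ
v_2 = (1, -1, -1)ᵀ
v_3 = (1, 0, 0)ᵀ

Let N = A − (4)·I. We want v_3 with N^3 v_3 = 0 but N^2 v_3 ≠ 0; then v_{j-1} := N · v_j for j = 3, …, 2.

Pick v_3 = (1, 0, 0)ᵀ.
Then v_2 = N · v_3 = (1, -1, -1)ᵀ.
Then v_1 = N · v_2 = (-1, 0, 1)ᵀ.

Sanity check: (A − (4)·I) v_1 = (0, 0, 0)ᵀ = 0. ✓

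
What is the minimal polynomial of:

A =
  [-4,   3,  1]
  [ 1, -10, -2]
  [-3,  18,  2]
x^3 + 12*x^2 + 48*x + 64

The characteristic polynomial is χ_A(x) = (x + 4)^3, so the eigenvalues are known. The minimal polynomial is
  m_A(x) = Π_λ (x − λ)^{k_λ}
where k_λ is the size of the *largest* Jordan block for λ (equivalently, the smallest k with (A − λI)^k v = 0 for every generalised eigenvector v of λ).

  λ = -4: largest Jordan block has size 3, contributing (x + 4)^3

So m_A(x) = (x + 4)^3 = x^3 + 12*x^2 + 48*x + 64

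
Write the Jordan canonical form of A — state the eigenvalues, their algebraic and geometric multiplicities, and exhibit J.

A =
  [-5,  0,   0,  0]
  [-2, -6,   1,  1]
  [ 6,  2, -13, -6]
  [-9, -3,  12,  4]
J_3(-5) ⊕ J_1(-5)

The characteristic polynomial is
  det(x·I − A) = x^4 + 20*x^3 + 150*x^2 + 500*x + 625 = (x + 5)^4

Eigenvalues and multiplicities (the geometric multiplicity of λ is n − rank(A − λI), which equals the number of Jordan blocks for λ):
  λ = -5: algebraic multiplicity = 4, geometric multiplicity = 2

Determining the block sizes for each eigenvalue:
  λ = -5: with am = 4 and gm = 2, the partition is not yet determined (e.g. several partitions of 4 into 2 parts exist). Let N = A − (-5)·I. Computing rank(N^1) = 2, rank(N^2) = 1, rank(N^3) = 0; the number of blocks of size ≥ j is rank(N^{j−1}) − rank(N^j), giving [2, 1, 1]. So we have 1 block(s) of size 3, 1 block(s) of size 1 → block sizes [3, 1]

Assembling the blocks gives a Jordan form
J =
  [-5,  1,  0,  0]
  [ 0, -5,  1,  0]
  [ 0,  0, -5,  0]
  [ 0,  0,  0, -5]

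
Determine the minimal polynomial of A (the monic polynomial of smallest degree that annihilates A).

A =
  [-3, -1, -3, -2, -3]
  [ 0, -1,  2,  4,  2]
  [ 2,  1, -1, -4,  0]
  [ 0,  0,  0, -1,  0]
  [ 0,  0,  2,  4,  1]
x^3 + 3*x^2 + 3*x + 1

The characteristic polynomial is χ_A(x) = (x + 1)^5, so the eigenvalues are known. The minimal polynomial is
  m_A(x) = Π_λ (x − λ)^{k_λ}
where k_λ is the size of the *largest* Jordan block for λ (equivalently, the smallest k with (A − λI)^k v = 0 for every generalised eigenvector v of λ).

  λ = -1: largest Jordan block has size 3, contributing (x + 1)^3

So m_A(x) = (x + 1)^3 = x^3 + 3*x^2 + 3*x + 1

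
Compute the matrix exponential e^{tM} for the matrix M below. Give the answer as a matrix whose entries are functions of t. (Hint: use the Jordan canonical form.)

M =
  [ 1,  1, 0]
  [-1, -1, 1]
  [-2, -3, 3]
e^{tM} =
  [-t^2*exp(t)/2 + exp(t), -t^2*exp(t) + t*exp(t), t^2*exp(t)/2]
  [-t*exp(t), -2*t*exp(t) + exp(t), t*exp(t)]
  [-t^2*exp(t)/2 - 2*t*exp(t), -t^2*exp(t) - 3*t*exp(t), t^2*exp(t)/2 + 2*t*exp(t) + exp(t)]

Strategy: write M = P · J · P⁻¹ where J is a Jordan canonical form, so e^{tM} = P · e^{tJ} · P⁻¹, and e^{tJ} can be computed block-by-block.

M has Jordan form
J =
  [1, 1, 0]
  [0, 1, 1]
  [0, 0, 1]
(up to reordering of blocks).

Per-block formulas:
  For a 3×3 Jordan block J_3(1): exp(t · J_3(1)) = e^(1t)·(I + t·N + (t^2/2)·N^2), where N is the 3×3 nilpotent shift.

After assembling e^{tJ} and conjugating by P, we get:

e^{tM} =
  [-t^2*exp(t)/2 + exp(t), -t^2*exp(t) + t*exp(t), t^2*exp(t)/2]
  [-t*exp(t), -2*t*exp(t) + exp(t), t*exp(t)]
  [-t^2*exp(t)/2 - 2*t*exp(t), -t^2*exp(t) - 3*t*exp(t), t^2*exp(t)/2 + 2*t*exp(t) + exp(t)]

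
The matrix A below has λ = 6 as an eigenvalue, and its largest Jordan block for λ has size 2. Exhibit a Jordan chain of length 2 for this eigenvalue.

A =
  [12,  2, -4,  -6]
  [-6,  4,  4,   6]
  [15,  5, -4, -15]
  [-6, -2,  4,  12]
A Jordan chain for λ = 6 of length 2:
v_1 = (6, -6, 15, -6)ᵀ
v_2 = (1, 0, 0, 0)ᵀ

Let N = A − (6)·I. We want v_2 with N^2 v_2 = 0 but N^1 v_2 ≠ 0; then v_{j-1} := N · v_j for j = 2, …, 2.

Pick v_2 = (1, 0, 0, 0)ᵀ.
Then v_1 = N · v_2 = (6, -6, 15, -6)ᵀ.

Sanity check: (A − (6)·I) v_1 = (0, 0, 0, 0)ᵀ = 0. ✓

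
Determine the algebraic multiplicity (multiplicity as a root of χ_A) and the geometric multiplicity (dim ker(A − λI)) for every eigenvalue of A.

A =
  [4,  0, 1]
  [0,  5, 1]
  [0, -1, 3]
λ = 4: alg = 3, geom = 1

Step 1 — factor the characteristic polynomial to read off the algebraic multiplicities:
  χ_A(x) = (x - 4)^3

Step 2 — compute geometric multiplicities via the rank-nullity identity g(λ) = n − rank(A − λI):
  rank(A − (4)·I) = 2, so dim ker(A − (4)·I) = n − 2 = 1

Summary:
  λ = 4: algebraic multiplicity = 3, geometric multiplicity = 1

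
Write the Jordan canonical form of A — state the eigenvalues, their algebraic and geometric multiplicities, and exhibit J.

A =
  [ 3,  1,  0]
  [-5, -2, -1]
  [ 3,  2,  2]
J_3(1)

The characteristic polynomial is
  det(x·I − A) = x^3 - 3*x^2 + 3*x - 1 = (x - 1)^3

Eigenvalues and multiplicities (the geometric multiplicity of λ is n − rank(A − λI), which equals the number of Jordan blocks for λ):
  λ = 1: algebraic multiplicity = 3, geometric multiplicity = 1

Determining the block sizes for each eigenvalue:
  λ = 1: one block (gm = 1), so the single block has size am = 3 → block sizes [3]

Assembling the blocks gives a Jordan form
J =
  [1, 1, 0]
  [0, 1, 1]
  [0, 0, 1]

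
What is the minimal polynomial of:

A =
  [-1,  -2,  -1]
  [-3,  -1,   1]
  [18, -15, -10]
x^3 + 12*x^2 + 48*x + 64

The characteristic polynomial is χ_A(x) = (x + 4)^3, so the eigenvalues are known. The minimal polynomial is
  m_A(x) = Π_λ (x − λ)^{k_λ}
where k_λ is the size of the *largest* Jordan block for λ (equivalently, the smallest k with (A − λI)^k v = 0 for every generalised eigenvector v of λ).

  λ = -4: largest Jordan block has size 3, contributing (x + 4)^3

So m_A(x) = (x + 4)^3 = x^3 + 12*x^2 + 48*x + 64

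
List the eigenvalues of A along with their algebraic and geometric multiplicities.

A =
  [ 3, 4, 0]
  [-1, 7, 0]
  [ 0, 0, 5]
λ = 5: alg = 3, geom = 2

Step 1 — factor the characteristic polynomial to read off the algebraic multiplicities:
  χ_A(x) = (x - 5)^3

Step 2 — compute geometric multiplicities via the rank-nullity identity g(λ) = n − rank(A − λI):
  rank(A − (5)·I) = 1, so dim ker(A − (5)·I) = n − 1 = 2

Summary:
  λ = 5: algebraic multiplicity = 3, geometric multiplicity = 2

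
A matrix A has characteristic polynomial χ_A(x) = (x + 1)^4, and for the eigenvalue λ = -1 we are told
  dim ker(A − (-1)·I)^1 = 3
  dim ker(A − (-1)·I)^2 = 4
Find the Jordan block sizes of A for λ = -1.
Block sizes for λ = -1: [2, 1, 1]

From the dimensions of kernels of powers, the number of Jordan blocks of size at least j is d_j − d_{j−1} where d_j = dim ker(N^j) (with d_0 = 0). Computing the differences gives [3, 1].
The number of blocks of size exactly k is (#blocks of size ≥ k) − (#blocks of size ≥ k + 1), so the partition is: 2 block(s) of size 1, 1 block(s) of size 2.
In nonincreasing order the block sizes are [2, 1, 1].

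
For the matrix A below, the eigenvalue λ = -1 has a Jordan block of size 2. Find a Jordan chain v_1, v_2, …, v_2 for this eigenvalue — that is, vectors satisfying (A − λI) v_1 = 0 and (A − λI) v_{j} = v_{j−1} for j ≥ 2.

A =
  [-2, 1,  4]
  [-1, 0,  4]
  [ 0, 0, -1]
A Jordan chain for λ = -1 of length 2:
v_1 = (-1, -1, 0)ᵀ
v_2 = (1, 0, 0)ᵀ

Let N = A − (-1)·I. We want v_2 with N^2 v_2 = 0 but N^1 v_2 ≠ 0; then v_{j-1} := N · v_j for j = 2, …, 2.

Pick v_2 = (1, 0, 0)ᵀ.
Then v_1 = N · v_2 = (-1, -1, 0)ᵀ.

Sanity check: (A − (-1)·I) v_1 = (0, 0, 0)ᵀ = 0. ✓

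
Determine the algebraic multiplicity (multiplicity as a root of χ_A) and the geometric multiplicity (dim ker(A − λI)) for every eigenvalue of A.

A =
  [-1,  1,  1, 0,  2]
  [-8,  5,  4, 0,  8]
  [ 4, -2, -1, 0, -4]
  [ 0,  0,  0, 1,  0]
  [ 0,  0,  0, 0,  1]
λ = 1: alg = 5, geom = 4

Step 1 — factor the characteristic polynomial to read off the algebraic multiplicities:
  χ_A(x) = (x - 1)^5

Step 2 — compute geometric multiplicities via the rank-nullity identity g(λ) = n − rank(A − λI):
  rank(A − (1)·I) = 1, so dim ker(A − (1)·I) = n − 1 = 4

Summary:
  λ = 1: algebraic multiplicity = 5, geometric multiplicity = 4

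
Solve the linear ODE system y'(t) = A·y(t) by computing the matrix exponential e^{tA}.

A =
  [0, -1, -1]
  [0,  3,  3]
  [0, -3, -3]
e^{tA} =
  [1, -t, -t]
  [0, 3*t + 1, 3*t]
  [0, -3*t, 1 - 3*t]

Strategy: write A = P · J · P⁻¹ where J is a Jordan canonical form, so e^{tA} = P · e^{tJ} · P⁻¹, and e^{tJ} can be computed block-by-block.

A has Jordan form
J =
  [0, 1, 0]
  [0, 0, 0]
  [0, 0, 0]
(up to reordering of blocks).

Per-block formulas:
  For a 2×2 Jordan block J_2(0): exp(t · J_2(0)) = e^(0t)·(I + t·N), where N is the 2×2 nilpotent shift.
  For a 1×1 block at λ = 0: exp(t · [0]) = [e^(0t)].

After assembling e^{tJ} and conjugating by P, we get:

e^{tA} =
  [1, -t, -t]
  [0, 3*t + 1, 3*t]
  [0, -3*t, 1 - 3*t]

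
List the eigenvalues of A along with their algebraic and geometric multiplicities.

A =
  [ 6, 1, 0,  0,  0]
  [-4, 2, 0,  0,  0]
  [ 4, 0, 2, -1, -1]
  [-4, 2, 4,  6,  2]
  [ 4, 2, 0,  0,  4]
λ = 4: alg = 5, geom = 3

Step 1 — factor the characteristic polynomial to read off the algebraic multiplicities:
  χ_A(x) = (x - 4)^5

Step 2 — compute geometric multiplicities via the rank-nullity identity g(λ) = n − rank(A − λI):
  rank(A − (4)·I) = 2, so dim ker(A − (4)·I) = n − 2 = 3

Summary:
  λ = 4: algebraic multiplicity = 5, geometric multiplicity = 3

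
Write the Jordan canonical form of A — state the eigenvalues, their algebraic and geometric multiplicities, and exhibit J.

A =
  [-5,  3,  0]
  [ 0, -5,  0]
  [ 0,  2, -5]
J_2(-5) ⊕ J_1(-5)

The characteristic polynomial is
  det(x·I − A) = x^3 + 15*x^2 + 75*x + 125 = (x + 5)^3

Eigenvalues and multiplicities (the geometric multiplicity of λ is n − rank(A − λI), which equals the number of Jordan blocks for λ):
  λ = -5: algebraic multiplicity = 3, geometric multiplicity = 2

Determining the block sizes for each eigenvalue:
  λ = -5: 2 blocks summing to 3 forces exactly one block of size 2 and the rest size 1 → block sizes [2, 1]

Assembling the blocks gives a Jordan form
J =
  [-5,  1,  0]
  [ 0, -5,  0]
  [ 0,  0, -5]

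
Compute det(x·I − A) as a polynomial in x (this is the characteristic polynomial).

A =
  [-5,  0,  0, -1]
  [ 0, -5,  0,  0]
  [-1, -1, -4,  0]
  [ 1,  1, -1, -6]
x^4 + 20*x^3 + 150*x^2 + 500*x + 625

Expanding det(x·I − A) (e.g. by cofactor expansion or by noting that A is similar to its Jordan form J, which has the same characteristic polynomial as A) gives
  χ_A(x) = x^4 + 20*x^3 + 150*x^2 + 500*x + 625
which factors as (x + 5)^4. The eigenvalues (with algebraic multiplicities) are λ = -5 with multiplicity 4.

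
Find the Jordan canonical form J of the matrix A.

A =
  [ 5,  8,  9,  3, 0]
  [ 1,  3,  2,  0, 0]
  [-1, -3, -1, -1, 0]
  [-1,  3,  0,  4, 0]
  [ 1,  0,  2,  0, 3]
J_1(2) ⊕ J_3(3) ⊕ J_1(3)

The characteristic polynomial is
  det(x·I − A) = x^5 - 14*x^4 + 78*x^3 - 216*x^2 + 297*x - 162 = (x - 3)^4*(x - 2)

Eigenvalues and multiplicities (the geometric multiplicity of λ is n − rank(A − λI), which equals the number of Jordan blocks for λ):
  λ = 2: algebraic multiplicity = 1, geometric multiplicity = 1
  λ = 3: algebraic multiplicity = 4, geometric multiplicity = 2

Determining the block sizes for each eigenvalue:
  λ = 2: one block (gm = 1), so the single block has size am = 1 → block sizes [1]
  λ = 3: with am = 4 and gm = 2, the partition is not yet determined (e.g. several partitions of 4 into 2 parts exist). Let N = A − (3)·I. Computing rank(N^1) = 3, rank(N^2) = 2, rank(N^3) = 1; the number of blocks of size ≥ j is rank(N^{j−1}) − rank(N^j), giving [2, 1, 1]. So we have 1 block(s) of size 3, 1 block(s) of size 1 → block sizes [3, 1]

Assembling the blocks gives a Jordan form
J =
  [2, 0, 0, 0, 0]
  [0, 3, 1, 0, 0]
  [0, 0, 3, 1, 0]
  [0, 0, 0, 3, 0]
  [0, 0, 0, 0, 3]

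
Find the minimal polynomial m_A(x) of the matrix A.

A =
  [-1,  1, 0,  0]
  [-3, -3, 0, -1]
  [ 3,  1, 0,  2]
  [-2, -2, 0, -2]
x^4 + 6*x^3 + 12*x^2 + 8*x

The characteristic polynomial is χ_A(x) = x*(x + 2)^3, so the eigenvalues are known. The minimal polynomial is
  m_A(x) = Π_λ (x − λ)^{k_λ}
where k_λ is the size of the *largest* Jordan block for λ (equivalently, the smallest k with (A − λI)^k v = 0 for every generalised eigenvector v of λ).

  λ = -2: largest Jordan block has size 3, contributing (x + 2)^3
  λ = 0: largest Jordan block has size 1, contributing (x − 0)

So m_A(x) = x*(x + 2)^3 = x^4 + 6*x^3 + 12*x^2 + 8*x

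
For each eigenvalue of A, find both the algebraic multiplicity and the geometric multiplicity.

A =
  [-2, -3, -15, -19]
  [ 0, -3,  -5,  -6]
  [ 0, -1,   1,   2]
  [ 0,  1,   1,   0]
λ = -2: alg = 3, geom = 1; λ = 2: alg = 1, geom = 1

Step 1 — factor the characteristic polynomial to read off the algebraic multiplicities:
  χ_A(x) = (x - 2)*(x + 2)^3

Step 2 — compute geometric multiplicities via the rank-nullity identity g(λ) = n − rank(A − λI):
  rank(A − (-2)·I) = 3, so dim ker(A − (-2)·I) = n − 3 = 1
  rank(A − (2)·I) = 3, so dim ker(A − (2)·I) = n − 3 = 1

Summary:
  λ = -2: algebraic multiplicity = 3, geometric multiplicity = 1
  λ = 2: algebraic multiplicity = 1, geometric multiplicity = 1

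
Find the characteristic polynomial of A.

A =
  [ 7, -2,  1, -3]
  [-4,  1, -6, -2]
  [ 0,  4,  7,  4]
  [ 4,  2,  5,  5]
x^4 - 20*x^3 + 150*x^2 - 500*x + 625

Expanding det(x·I − A) (e.g. by cofactor expansion or by noting that A is similar to its Jordan form J, which has the same characteristic polynomial as A) gives
  χ_A(x) = x^4 - 20*x^3 + 150*x^2 - 500*x + 625
which factors as (x - 5)^4. The eigenvalues (with algebraic multiplicities) are λ = 5 with multiplicity 4.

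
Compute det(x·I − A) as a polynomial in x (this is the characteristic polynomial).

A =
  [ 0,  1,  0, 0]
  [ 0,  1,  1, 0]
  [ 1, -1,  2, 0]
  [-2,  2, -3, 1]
x^4 - 4*x^3 + 6*x^2 - 4*x + 1

Expanding det(x·I − A) (e.g. by cofactor expansion or by noting that A is similar to its Jordan form J, which has the same characteristic polynomial as A) gives
  χ_A(x) = x^4 - 4*x^3 + 6*x^2 - 4*x + 1
which factors as (x - 1)^4. The eigenvalues (with algebraic multiplicities) are λ = 1 with multiplicity 4.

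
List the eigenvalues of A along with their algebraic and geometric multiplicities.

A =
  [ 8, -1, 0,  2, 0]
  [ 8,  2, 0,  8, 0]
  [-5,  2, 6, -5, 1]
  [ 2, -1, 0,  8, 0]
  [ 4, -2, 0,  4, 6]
λ = 6: alg = 5, geom = 3

Step 1 — factor the characteristic polynomial to read off the algebraic multiplicities:
  χ_A(x) = (x - 6)^5

Step 2 — compute geometric multiplicities via the rank-nullity identity g(λ) = n − rank(A − λI):
  rank(A − (6)·I) = 2, so dim ker(A − (6)·I) = n − 2 = 3

Summary:
  λ = 6: algebraic multiplicity = 5, geometric multiplicity = 3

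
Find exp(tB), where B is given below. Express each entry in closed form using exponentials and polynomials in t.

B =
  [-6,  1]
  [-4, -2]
e^{tB} =
  [-2*t*exp(-4*t) + exp(-4*t), t*exp(-4*t)]
  [-4*t*exp(-4*t), 2*t*exp(-4*t) + exp(-4*t)]

Strategy: write B = P · J · P⁻¹ where J is a Jordan canonical form, so e^{tB} = P · e^{tJ} · P⁻¹, and e^{tJ} can be computed block-by-block.

B has Jordan form
J =
  [-4,  1]
  [ 0, -4]
(up to reordering of blocks).

Per-block formulas:
  For a 2×2 Jordan block J_2(-4): exp(t · J_2(-4)) = e^(-4t)·(I + t·N), where N is the 2×2 nilpotent shift.

After assembling e^{tJ} and conjugating by P, we get:

e^{tB} =
  [-2*t*exp(-4*t) + exp(-4*t), t*exp(-4*t)]
  [-4*t*exp(-4*t), 2*t*exp(-4*t) + exp(-4*t)]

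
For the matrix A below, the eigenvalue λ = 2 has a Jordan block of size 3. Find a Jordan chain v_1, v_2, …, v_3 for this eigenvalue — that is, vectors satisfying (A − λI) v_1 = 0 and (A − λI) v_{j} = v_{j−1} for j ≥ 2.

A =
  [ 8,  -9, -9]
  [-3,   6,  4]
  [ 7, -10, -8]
A Jordan chain for λ = 2 of length 3:
v_1 = (0, -2, 2)ᵀ
v_2 = (6, -3, 7)ᵀ
v_3 = (1, 0, 0)ᵀ

Let N = A − (2)·I. We want v_3 with N^3 v_3 = 0 but N^2 v_3 ≠ 0; then v_{j-1} := N · v_j for j = 3, …, 2.

Pick v_3 = (1, 0, 0)ᵀ.
Then v_2 = N · v_3 = (6, -3, 7)ᵀ.
Then v_1 = N · v_2 = (0, -2, 2)ᵀ.

Sanity check: (A − (2)·I) v_1 = (0, 0, 0)ᵀ = 0. ✓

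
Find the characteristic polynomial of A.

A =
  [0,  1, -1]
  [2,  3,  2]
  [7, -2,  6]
x^3 - 9*x^2 + 27*x - 27

Expanding det(x·I − A) (e.g. by cofactor expansion or by noting that A is similar to its Jordan form J, which has the same characteristic polynomial as A) gives
  χ_A(x) = x^3 - 9*x^2 + 27*x - 27
which factors as (x - 3)^3. The eigenvalues (with algebraic multiplicities) are λ = 3 with multiplicity 3.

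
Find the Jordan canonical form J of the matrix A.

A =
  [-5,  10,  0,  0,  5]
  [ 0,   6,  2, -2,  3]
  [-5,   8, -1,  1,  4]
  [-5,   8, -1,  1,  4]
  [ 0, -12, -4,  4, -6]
J_1(-5) ⊕ J_2(0) ⊕ J_2(0)

The characteristic polynomial is
  det(x·I − A) = x^5 + 5*x^4 = x^4*(x + 5)

Eigenvalues and multiplicities (the geometric multiplicity of λ is n − rank(A − λI), which equals the number of Jordan blocks for λ):
  λ = -5: algebraic multiplicity = 1, geometric multiplicity = 1
  λ = 0: algebraic multiplicity = 4, geometric multiplicity = 2

Determining the block sizes for each eigenvalue:
  λ = -5: one block (gm = 1), so the single block has size am = 1 → block sizes [1]
  λ = 0: with am = 4 and gm = 2, the partition is not yet determined (e.g. several partitions of 4 into 2 parts exist). Let N = A − (0)·I. Computing rank(N^1) = 3, rank(N^2) = 1; the number of blocks of size ≥ j is rank(N^{j−1}) − rank(N^j), giving [2, 2]. So we have 2 block(s) of size 2 → block sizes [2, 2]

Assembling the blocks gives a Jordan form
J =
  [-5, 0, 0, 0, 0]
  [ 0, 0, 1, 0, 0]
  [ 0, 0, 0, 0, 0]
  [ 0, 0, 0, 0, 1]
  [ 0, 0, 0, 0, 0]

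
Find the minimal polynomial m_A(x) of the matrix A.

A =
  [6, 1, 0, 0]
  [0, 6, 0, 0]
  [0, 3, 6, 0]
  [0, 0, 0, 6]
x^2 - 12*x + 36

The characteristic polynomial is χ_A(x) = (x - 6)^4, so the eigenvalues are known. The minimal polynomial is
  m_A(x) = Π_λ (x − λ)^{k_λ}
where k_λ is the size of the *largest* Jordan block for λ (equivalently, the smallest k with (A − λI)^k v = 0 for every generalised eigenvector v of λ).

  λ = 6: largest Jordan block has size 2, contributing (x − 6)^2

So m_A(x) = (x - 6)^2 = x^2 - 12*x + 36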